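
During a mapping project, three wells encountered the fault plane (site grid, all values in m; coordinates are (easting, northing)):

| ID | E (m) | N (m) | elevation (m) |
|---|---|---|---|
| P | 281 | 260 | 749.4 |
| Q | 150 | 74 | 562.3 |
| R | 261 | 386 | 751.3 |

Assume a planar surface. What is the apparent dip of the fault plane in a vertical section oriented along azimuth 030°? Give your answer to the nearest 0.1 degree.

36.7°

Two edge vectors: P→Q = (-131, -186, -187.1), P→R = (-20, 126, 1.9).
Normal n = (P→Q) × (P→R) = (23221.2, 3990.9, -20226).
So ∂z/∂E = −n_x/n_z = 1.14809 and ∂z/∂N = −n_y/n_z = 0.19732.
Unit vector along 030° is (sin 30°, cos 30°) = (0.5000, 0.8660).
Slope in that direction = a·(0.5000) + b·(0.8660) = 0.74492.
Apparent dip = arctan|0.74492| = 36.7° (true dip is 49.4°, so apparent ≤ true as expected).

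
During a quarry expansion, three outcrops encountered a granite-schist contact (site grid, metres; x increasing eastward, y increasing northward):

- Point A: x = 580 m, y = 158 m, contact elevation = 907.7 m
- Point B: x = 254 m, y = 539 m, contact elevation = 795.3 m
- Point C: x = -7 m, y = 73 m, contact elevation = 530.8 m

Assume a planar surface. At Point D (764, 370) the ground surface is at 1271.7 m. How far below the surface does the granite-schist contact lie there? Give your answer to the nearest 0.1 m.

Two edge vectors: Point A→Point B = (-326, 381, -112.4), Point A→Point C = (-587, -85, -376.9).
Normal n = (Point A→Point B) × (Point A→Point C) = (-153152.9, -56890.6, 251357).
So ∂z/∂x = −n_x/n_z = 0.60930 and ∂z/∂y = −n_y/n_z = 0.22633.
Intercept c from Point A: 907.7 − 353.40 − 35.76 = 518.54.
At (764, 370): z_contact = 465.51 + 83.74 + 518.54 = 1067.79 m.
Depth below ground = 1271.7 − 1067.79 = 203.9 m.

203.9 m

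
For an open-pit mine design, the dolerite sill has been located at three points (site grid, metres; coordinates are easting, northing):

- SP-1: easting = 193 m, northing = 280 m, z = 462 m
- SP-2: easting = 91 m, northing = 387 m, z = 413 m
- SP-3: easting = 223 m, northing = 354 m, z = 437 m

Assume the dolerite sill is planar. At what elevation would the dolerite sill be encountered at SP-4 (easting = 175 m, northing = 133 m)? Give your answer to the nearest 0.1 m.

Let the plane be z = a·easting + b·northing + c.
SP-2−SP-1: −102a + 107b = −49;  SP-3−SP-1: 30a + 74b = −25.
Solving gives a = 0.08840, b = −0.37368.
Then c = 462 − a·193 − b·280 = 549.57.
At (175, 133): z = 15.5 − 49.7 + 549.57 = 515.3 m.

515.3 m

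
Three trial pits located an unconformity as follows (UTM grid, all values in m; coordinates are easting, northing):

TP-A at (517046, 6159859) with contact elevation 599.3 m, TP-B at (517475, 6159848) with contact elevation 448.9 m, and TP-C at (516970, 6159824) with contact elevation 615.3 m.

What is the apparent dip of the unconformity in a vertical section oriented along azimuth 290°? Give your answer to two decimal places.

22.83°

Let the plane be z = a·easting + b·northing + c.
TP-B−TP-A: 429a − 11b = −150.4;  TP-C−TP-A: −76a − 35b = 16.
Solving gives a = −0.34320, b = 0.28808.
Unit vector along 290° is (sin 290°, cos 290°) = (-0.9397, 0.3420).
Slope in that direction = a·(-0.9397) + b·(0.3420) = 0.42103.
Apparent dip = arctan|0.42103| = 22.83° (true dip is 24.1°, so apparent ≤ true as expected).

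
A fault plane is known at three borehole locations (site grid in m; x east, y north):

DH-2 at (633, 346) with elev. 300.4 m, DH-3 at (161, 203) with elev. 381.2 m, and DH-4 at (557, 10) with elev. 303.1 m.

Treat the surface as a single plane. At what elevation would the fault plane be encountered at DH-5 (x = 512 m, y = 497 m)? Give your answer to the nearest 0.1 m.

Let the plane be z = a·x + b·y + c.
DH-3−DH-2: −472a − 143b = 80.8;  DH-4−DH-2: −76a − 336b = 2.7.
Solving gives a = −0.18117, b = 0.03294.
Then c = 300.4 − a·633 − b·346 = 403.68.
At (512, 497): z = −92.8 + 16.4 + 403.68 = 327.3 m.

327.3 m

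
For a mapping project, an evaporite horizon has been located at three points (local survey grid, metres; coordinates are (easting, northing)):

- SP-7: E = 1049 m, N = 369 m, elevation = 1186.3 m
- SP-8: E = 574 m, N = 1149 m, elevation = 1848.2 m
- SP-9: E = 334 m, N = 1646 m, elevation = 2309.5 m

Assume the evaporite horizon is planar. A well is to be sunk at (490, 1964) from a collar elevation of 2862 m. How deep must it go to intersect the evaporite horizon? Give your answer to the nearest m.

62 m

Two edge vectors: SP-7→SP-8 = (-475, 780, 661.9), SP-7→SP-9 = (-715, 1277, 1123.2).
Normal n = (SP-7→SP-8) × (SP-7→SP-9) = (30849.7, 60261.5, -48875).
So ∂z/∂E = −n_x/n_z = 0.63120 and ∂z/∂N = −n_y/n_z = 1.23297.
Intercept c from SP-7: 1186.3 − 662.12 − 454.97 = 69.21.
At (490, 1964): z_contact = 309.3 + 2421.6 + 69.21 = 2800.1 m.
Depth below ground = 2862 − 2800.1 = 62 m.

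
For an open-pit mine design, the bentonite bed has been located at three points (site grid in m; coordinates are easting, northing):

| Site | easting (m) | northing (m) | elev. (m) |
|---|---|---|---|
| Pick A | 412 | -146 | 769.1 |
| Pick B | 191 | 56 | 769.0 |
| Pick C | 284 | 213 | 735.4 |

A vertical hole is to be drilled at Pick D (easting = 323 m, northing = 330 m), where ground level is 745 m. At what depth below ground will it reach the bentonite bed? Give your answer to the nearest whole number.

31 m

Let the plane be z = a·easting + b·northing + c.
Pick B−Pick A: −221a + 202b = −0.1;  Pick C−Pick A: −128a + 359b = −33.7.
Solving gives a = −0.12661, b = −0.13901.
Then c = 769.1 − a·412 − b·-146 = 800.97.
At (323, 330): z_contact = −40.9 − 45.9 + 800.97 = 714.2 m.
Depth below ground = 745 − 714.2 = 31 m.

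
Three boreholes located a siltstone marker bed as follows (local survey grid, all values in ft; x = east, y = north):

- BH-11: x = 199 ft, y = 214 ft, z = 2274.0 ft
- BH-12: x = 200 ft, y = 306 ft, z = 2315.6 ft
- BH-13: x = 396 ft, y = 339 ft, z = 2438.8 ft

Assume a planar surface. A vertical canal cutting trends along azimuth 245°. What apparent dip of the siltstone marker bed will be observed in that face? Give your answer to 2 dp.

Let the plane be z = a·x + b·y + c.
BH-12−BH-11: 1a + 92b = 41.6;  BH-13−BH-11: 197a + 125b = 164.8.
Solving gives a = 0.55345, b = 0.44616.
Unit vector along 245° is (sin 245°, cos 245°) = (-0.9063, -0.4226).
Slope in that direction = a·(-0.9063) + b·(-0.4226) = −0.69015.
Apparent dip = arctan|0.69015| = 34.61° (true dip is 35.4°, so apparent ≤ true as expected).

34.61°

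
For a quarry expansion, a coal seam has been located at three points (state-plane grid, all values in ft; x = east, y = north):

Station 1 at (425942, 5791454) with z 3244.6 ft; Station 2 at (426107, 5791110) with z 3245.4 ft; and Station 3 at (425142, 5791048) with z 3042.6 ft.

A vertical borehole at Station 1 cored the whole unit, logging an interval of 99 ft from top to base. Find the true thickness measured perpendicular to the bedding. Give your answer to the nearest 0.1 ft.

96.6 ft

Two edge vectors: Station 1→Station 2 = (165, -344, 0.8), Station 1→Station 3 = (-800, -406, -202).
Normal n = (Station 1→Station 2) × (Station 1→Station 3) = (69812.8, 32690, -342190).
So ∂z/∂x = −n_x/n_z = 0.20402 and ∂z/∂y = −n_y/n_z = 0.09553.
|∇z| = √(a²+b²) = 0.22528, so dip δ = arctan(0.22528) = 12.70°.
True thickness = vertical thickness × cos δ = 99 × cos 12.70° = 96.6 ft.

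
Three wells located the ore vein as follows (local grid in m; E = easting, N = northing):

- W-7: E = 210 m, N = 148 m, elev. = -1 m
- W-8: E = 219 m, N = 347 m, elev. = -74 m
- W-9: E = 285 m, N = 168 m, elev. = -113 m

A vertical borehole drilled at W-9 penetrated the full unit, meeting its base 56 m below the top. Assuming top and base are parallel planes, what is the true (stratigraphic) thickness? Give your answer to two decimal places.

31.87 m

Two edge vectors: W-7→W-8 = (9, 199, -73), W-7→W-9 = (75, 20, -112).
Normal n = (W-7→W-8) × (W-7→W-9) = (-20828, -4467, -14745).
So ∂z/∂E = −n_x/n_z = −1.41255 and ∂z/∂N = −n_y/n_z = −0.30295.
|∇z| = √(a²+b²) = 1.44467, so dip δ = arctan(1.44467) = 55.31°.
True thickness = vertical thickness × cos δ = 56 × cos 55.31° = 31.87 m.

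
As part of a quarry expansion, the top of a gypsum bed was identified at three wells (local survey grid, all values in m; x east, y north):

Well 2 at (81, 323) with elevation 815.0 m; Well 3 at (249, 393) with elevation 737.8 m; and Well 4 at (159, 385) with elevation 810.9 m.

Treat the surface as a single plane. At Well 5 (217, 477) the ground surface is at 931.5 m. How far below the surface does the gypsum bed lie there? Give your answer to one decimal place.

74.3 m

Two edge vectors: Well 2→Well 3 = (168, 70, -77.2), Well 2→Well 4 = (78, 62, -4.1).
Normal n = (Well 2→Well 3) × (Well 2→Well 4) = (4499.4, -5332.8, 4956).
So ∂z/∂x = −n_x/n_z = −0.90787 and ∂z/∂y = −n_y/n_z = 1.07603.
Intercept c from Well 2: 815 + 73.54 − 347.56 = 540.98.
At (217, 477): z_contact = −197.01 + 513.27 + 540.98 = 857.24 m.
Depth below ground = 931.5 − 857.24 = 74.3 m.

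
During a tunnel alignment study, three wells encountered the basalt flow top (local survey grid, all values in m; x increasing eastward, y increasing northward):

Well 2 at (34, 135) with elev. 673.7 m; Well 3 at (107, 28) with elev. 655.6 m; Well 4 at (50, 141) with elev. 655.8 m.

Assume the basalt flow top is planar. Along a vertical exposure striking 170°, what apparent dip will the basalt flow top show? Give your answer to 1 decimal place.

16.8°

Two edge vectors: Well 2→Well 3 = (73, -107, -18.1), Well 2→Well 4 = (16, 6, -17.9).
Normal n = (Well 2→Well 3) × (Well 2→Well 4) = (2023.9, 1017.1, 2150).
So ∂z/∂x = −n_x/n_z = −0.94135 and ∂z/∂y = −n_y/n_z = −0.47307.
Unit vector along 170° is (sin 170°, cos 170°) = (0.1736, -0.9848).
Slope in that direction = a·(0.1736) + b·(-0.9848) = 0.30242.
Apparent dip = arctan|0.30242| = 16.8° (true dip is 46.5°, so apparent ≤ true as expected).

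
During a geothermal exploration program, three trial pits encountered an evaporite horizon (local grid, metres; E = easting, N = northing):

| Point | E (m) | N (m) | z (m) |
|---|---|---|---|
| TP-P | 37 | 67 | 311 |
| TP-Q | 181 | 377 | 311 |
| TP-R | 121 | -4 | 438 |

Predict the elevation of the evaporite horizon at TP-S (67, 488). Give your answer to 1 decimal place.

131.3 m

Two edge vectors: TP-P→TP-Q = (144, 310, 0), TP-P→TP-R = (84, -71, 127).
Normal n = (TP-P→TP-Q) × (TP-P→TP-R) = (39370, -18288, -36264).
So ∂z/∂E = −n_x/n_z = 1.08565 and ∂z/∂N = −n_y/n_z = −0.50430.
Intercept c from TP-P: 311 − 40.17 + 33.79 = 304.62.
At (67, 488): z = 72.7 − 246.1 + 304.62 = 131.3 m.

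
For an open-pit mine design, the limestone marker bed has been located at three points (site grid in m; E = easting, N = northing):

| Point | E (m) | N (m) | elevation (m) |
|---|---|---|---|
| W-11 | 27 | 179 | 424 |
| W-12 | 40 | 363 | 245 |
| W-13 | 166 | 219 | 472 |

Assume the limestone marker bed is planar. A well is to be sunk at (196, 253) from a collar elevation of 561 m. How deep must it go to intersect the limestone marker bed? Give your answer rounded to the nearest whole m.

104 m

Two edge vectors: W-11→W-12 = (13, 184, -179), W-11→W-13 = (139, 40, 48).
Normal n = (W-11→W-12) × (W-11→W-13) = (15992, -25505, -25056).
So ∂z/∂E = −n_x/n_z = 0.63825 and ∂z/∂N = −n_y/n_z = −1.01792.
Intercept c from W-11: 424 − 17.23 + 182.21 = 588.97.
At (196, 253): z_contact = 125.1 − 257.5 + 588.97 = 456.5 m.
Depth below ground = 561 − 456.5 = 104 m.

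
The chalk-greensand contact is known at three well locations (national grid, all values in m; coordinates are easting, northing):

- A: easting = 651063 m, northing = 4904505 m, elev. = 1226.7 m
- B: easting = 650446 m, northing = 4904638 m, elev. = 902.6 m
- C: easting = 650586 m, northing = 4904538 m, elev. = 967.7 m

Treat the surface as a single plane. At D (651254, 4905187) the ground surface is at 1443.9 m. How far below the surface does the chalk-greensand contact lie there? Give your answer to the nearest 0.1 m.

29.5 m

Two edge vectors: A→B = (-617, 133, -324.1), A→C = (-477, 33, -259).
Normal n = (A→B) × (A→C) = (-23751.7, -5207.3, 43080).
So ∂z/∂easting = −n_x/n_z = 0.551339369 and ∂z/∂northing = −n_y/n_z = 0.120875116.
Intercept c from A: 1226.7 − 358956.66 − 592832.61 = −950562.57.
At (651254, 4905187): z_contact = 359061.97 + 592915.05 − 950562.57 = 1414.44 m.
Depth below ground = 1443.9 − 1414.44 = 29.5 m.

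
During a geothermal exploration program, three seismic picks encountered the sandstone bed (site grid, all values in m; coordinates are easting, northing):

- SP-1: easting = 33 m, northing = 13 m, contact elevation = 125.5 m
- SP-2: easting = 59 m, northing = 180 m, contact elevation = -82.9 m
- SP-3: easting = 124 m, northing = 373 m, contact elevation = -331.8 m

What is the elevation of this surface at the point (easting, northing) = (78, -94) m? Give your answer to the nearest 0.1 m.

244.8 m

Two edge vectors: SP-1→SP-2 = (26, 167, -208.4), SP-1→SP-3 = (91, 360, -457.3).
Normal n = (SP-1→SP-2) × (SP-1→SP-3) = (-1345.1, -7074.6, -5837).
So ∂z/∂easting = −n_x/n_z = −0.23044 and ∂z/∂northing = −n_y/n_z = −1.21203.
Intercept c from SP-1: 125.5 + 7.60 + 15.76 = 148.86.
At (78, -94): z = −18.0 + 113.9 + 148.86 = 244.8 m.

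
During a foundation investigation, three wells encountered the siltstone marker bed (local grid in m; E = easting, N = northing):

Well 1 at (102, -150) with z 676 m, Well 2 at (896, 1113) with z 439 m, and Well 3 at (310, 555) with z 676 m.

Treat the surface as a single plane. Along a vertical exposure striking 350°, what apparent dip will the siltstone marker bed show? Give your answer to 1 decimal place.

14.6°

Let the plane be z = a·E + b·N + c.
Well 2−Well 1: 794a + 1263b = −237;  Well 3−Well 1: 208a + 705b = 0.
Solving gives a = −0.56245, b = 0.16594.
Unit vector along 350° is (sin 350°, cos 350°) = (-0.1736, 0.9848).
Slope in that direction = a·(-0.1736) + b·(0.9848) = 0.26109.
Apparent dip = arctan|0.26109| = 14.6° (true dip is 30.4°, so apparent ≤ true as expected).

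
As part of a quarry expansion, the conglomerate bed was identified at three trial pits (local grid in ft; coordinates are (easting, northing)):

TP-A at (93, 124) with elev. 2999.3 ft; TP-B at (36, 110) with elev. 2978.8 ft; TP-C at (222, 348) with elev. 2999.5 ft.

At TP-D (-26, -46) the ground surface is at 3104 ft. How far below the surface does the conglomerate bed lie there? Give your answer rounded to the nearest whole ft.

114 ft

Two edge vectors: TP-A→TP-B = (-57, -14, -20.5), TP-A→TP-C = (129, 224, 0.2).
Normal n = (TP-A→TP-B) × (TP-A→TP-C) = (4589.2, -2633.1, -10962).
So ∂z/∂E = −n_x/n_z = 0.41865 and ∂z/∂N = −n_y/n_z = −0.24020.
Intercept c from TP-A: 2999.3 − 38.93 + 29.79 = 2990.15.
At (-26, -46): z_contact = −10.9 + 11.0 + 2990.15 = 2990.3 ft.
Depth below ground = 3104 − 2990.3 = 114 ft.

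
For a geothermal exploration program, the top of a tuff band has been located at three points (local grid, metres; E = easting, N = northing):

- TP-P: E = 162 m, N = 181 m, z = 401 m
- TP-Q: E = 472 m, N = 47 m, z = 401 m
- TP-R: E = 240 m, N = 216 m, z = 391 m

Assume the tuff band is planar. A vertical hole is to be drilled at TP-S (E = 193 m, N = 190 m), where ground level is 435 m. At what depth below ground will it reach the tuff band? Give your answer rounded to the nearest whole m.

37 m

Let the plane be z = a·E + b·N + c.
TP-Q−TP-P: 310a − 134b = 0;  TP-R−TP-P: 78a + 35b = −10.
Solving gives a = −0.06290, b = −0.14553.
Then c = 401 − a·162 − b·181 = 437.53.
At (193, 190): z_contact = −12.1 − 27.6 + 437.53 = 397.7 m.
Depth below ground = 435 − 397.7 = 37 m.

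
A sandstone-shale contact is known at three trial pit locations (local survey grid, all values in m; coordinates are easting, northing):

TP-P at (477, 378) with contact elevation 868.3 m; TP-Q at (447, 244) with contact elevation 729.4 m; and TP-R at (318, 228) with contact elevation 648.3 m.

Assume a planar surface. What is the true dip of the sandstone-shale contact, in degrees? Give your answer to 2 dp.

Two edge vectors: TP-P→TP-Q = (-30, -134, -138.9), TP-P→TP-R = (-159, -150, -220).
Normal n = (TP-P→TP-Q) × (TP-P→TP-R) = (8645, 15485.1, -16806).
So ∂z/∂easting = −n_x/n_z = 0.51440 and ∂z/∂northing = −n_y/n_z = 0.92140.
Gradient magnitude |∇z| = √(a² + b²) = √(0.26461 + 0.84898) = 1.05527.
True dip = arctan(1.05527) = 46.54°, dipping toward SSW (azimuth ≈ 209°).

46.54°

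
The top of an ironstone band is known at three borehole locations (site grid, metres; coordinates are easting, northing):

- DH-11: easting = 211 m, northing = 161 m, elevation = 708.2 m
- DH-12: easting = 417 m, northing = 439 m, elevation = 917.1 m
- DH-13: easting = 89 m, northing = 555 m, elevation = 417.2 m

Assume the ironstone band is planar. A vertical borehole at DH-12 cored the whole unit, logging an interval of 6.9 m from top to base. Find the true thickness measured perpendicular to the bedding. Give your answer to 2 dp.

Two edge vectors: DH-11→DH-12 = (206, 278, 208.9), DH-11→DH-13 = (-122, 394, -291).
Normal n = (DH-11→DH-12) × (DH-11→DH-13) = (-163204.6, 34460.2, 115080).
So ∂z/∂easting = −n_x/n_z = 1.41818 and ∂z/∂northing = −n_y/n_z = −0.29945.
|∇z| = √(a²+b²) = 1.44945, so dip δ = arctan(1.44945) = 55.40°.
True thickness = vertical thickness × cos δ = 6.9 × cos 55.40° = 3.92 m.

3.92 m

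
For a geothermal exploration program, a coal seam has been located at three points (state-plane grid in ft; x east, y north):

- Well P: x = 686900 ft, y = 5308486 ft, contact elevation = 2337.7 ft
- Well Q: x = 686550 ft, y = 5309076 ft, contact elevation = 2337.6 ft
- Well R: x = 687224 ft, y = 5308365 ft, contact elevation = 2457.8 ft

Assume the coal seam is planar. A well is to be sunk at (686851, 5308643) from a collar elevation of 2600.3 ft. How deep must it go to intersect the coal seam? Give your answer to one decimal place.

Two edge vectors: Well P→Well Q = (-350, 590, -0.1), Well P→Well R = (324, -121, 120.1).
Normal n = (Well P→Well Q) × (Well P→Well R) = (70846.9, 42002.6, -148810).
So ∂z/∂x = −n_x/n_z = 0.476089645 and ∂z/∂y = −n_y/n_z = 0.282256569.
Intercept c from Well P: 2337.7 − 327025.98 − 1498355.04 = −1823043.32.
At (686851, 5308643): z_contact = 327002.65 + 1498399.36 − 1823043.32 = 2358.69 ft.
Depth below ground = 2600.3 − 2358.69 = 241.6 ft.

241.6 ft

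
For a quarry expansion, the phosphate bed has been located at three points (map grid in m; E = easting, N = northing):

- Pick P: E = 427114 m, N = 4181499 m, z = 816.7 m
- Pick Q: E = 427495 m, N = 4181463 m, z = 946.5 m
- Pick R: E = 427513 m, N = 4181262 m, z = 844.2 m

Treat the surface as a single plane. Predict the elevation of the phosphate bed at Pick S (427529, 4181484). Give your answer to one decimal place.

Let the plane be z = a·E + b·N + c.
Pick Q−Pick P: 381a − 36b = 129.8;  Pick R−Pick P: 399a − 237b = 27.5.
Solving gives a = 0.392090395, b = 0.544067797.
Then c = 816.7 − a·427114 − b·4181499 = −2441669.54.
At (427529, 4181484): z = 167630.0 + 2275010.8 − 2441669.54 = 971.3 m.

971.3 m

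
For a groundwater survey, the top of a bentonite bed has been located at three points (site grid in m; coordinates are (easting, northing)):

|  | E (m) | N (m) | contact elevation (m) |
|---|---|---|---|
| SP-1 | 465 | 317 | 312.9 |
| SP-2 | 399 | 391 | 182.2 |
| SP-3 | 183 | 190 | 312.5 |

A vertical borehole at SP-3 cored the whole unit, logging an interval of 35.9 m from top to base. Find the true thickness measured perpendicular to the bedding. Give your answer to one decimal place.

Two edge vectors: SP-1→SP-2 = (-66, 74, -130.7), SP-1→SP-3 = (-282, -127, -0.4).
Normal n = (SP-1→SP-2) × (SP-1→SP-3) = (-16628.5, 36831, 29250).
So ∂z/∂E = −n_x/n_z = 0.56850 and ∂z/∂N = −n_y/n_z = −1.25918.
|∇z| = √(a²+b²) = 1.38156, so dip δ = arctan(1.38156) = 54.10°.
True thickness = vertical thickness × cos δ = 35.9 × cos 54.10° = 21.0 m.

21.0 m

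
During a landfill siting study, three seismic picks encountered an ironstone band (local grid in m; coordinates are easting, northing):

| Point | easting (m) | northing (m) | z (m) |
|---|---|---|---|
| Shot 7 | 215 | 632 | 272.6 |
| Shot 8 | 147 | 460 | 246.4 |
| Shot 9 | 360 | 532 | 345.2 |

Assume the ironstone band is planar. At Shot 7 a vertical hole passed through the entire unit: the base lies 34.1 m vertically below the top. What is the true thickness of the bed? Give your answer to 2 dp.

30.77 m

Let the plane be z = a·easting + b·northing + c.
Shot 8−Shot 7: −68a − 172b = −26.2;  Shot 9−Shot 7: 145a − 100b = 72.6.
Solving gives a = 0.47597, b = −0.03585.
|∇z| = √(a²+b²) = 0.47732, so dip δ = arctan(0.47732) = 25.52°.
True thickness = vertical thickness × cos δ = 34.1 × cos 25.52° = 30.77 m.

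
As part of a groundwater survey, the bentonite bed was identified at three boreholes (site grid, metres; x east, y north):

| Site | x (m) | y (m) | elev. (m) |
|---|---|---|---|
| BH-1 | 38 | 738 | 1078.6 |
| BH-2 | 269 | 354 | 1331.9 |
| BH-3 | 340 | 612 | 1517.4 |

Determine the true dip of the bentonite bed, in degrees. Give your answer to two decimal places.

Two edge vectors: BH-1→BH-2 = (231, -384, 253.3), BH-1→BH-3 = (302, -126, 438.8).
Normal n = (BH-1→BH-2) × (BH-1→BH-3) = (-136583.4, -24866.2, 86862).
So ∂z/∂x = −n_x/n_z = 1.57242 and ∂z/∂y = −n_y/n_z = 0.28627.
Gradient magnitude |∇z| = √(a² + b²) = √(2.47250 + 0.08195) = 1.59827.
True dip = arctan(1.59827) = 57.97°, dipping toward W (azimuth ≈ 260°).

57.97°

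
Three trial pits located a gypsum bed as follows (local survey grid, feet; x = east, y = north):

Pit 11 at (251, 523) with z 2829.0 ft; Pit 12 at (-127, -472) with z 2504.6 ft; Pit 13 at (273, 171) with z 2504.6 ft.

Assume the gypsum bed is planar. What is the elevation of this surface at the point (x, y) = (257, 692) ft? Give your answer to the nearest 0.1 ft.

Two edge vectors: Pit 11→Pit 12 = (-378, -995, -324.4), Pit 11→Pit 13 = (22, -352, -324.4).
Normal n = (Pit 11→Pit 12) × (Pit 11→Pit 13) = (208589.2, -129760, 154946).
So ∂z/∂x = −n_x/n_z = −1.34621 and ∂z/∂y = −n_y/n_z = 0.83745.
Intercept c from Pit 11: 2829 + 337.90 − 437.99 = 2728.91.
At (257, 692): z = −346.0 + 579.5 + 2728.91 = 2962.5 ft.

2962.5 ft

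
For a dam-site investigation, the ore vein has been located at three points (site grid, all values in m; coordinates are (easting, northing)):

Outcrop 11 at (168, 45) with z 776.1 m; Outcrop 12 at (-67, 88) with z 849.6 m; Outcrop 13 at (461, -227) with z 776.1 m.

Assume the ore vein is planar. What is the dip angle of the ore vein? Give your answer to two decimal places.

Two edge vectors: Outcrop 11→Outcrop 12 = (-235, 43, 73.5), Outcrop 11→Outcrop 13 = (293, -272, 0).
Normal n = (Outcrop 11→Outcrop 12) × (Outcrop 11→Outcrop 13) = (19992, 21535.5, 51321).
So ∂z/∂E = −n_x/n_z = −0.38955 and ∂z/∂N = −n_y/n_z = −0.41962.
Gradient magnitude |∇z| = √(a² + b²) = √(0.15175 + 0.17608) = 0.57257.
True dip = arctan(0.57257) = 29.79°, dipping toward NE (azimuth ≈ 043°).

29.79°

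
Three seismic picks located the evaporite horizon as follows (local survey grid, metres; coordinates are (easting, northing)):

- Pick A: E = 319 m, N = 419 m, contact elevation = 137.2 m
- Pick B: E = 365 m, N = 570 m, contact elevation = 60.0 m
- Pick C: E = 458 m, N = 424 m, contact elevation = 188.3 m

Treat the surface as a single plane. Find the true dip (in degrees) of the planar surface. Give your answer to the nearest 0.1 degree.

Let the plane be z = a·E + b·N + c.
Pick B−Pick A: 46a + 151b = −77.2;  Pick C−Pick A: 139a + 5b = 51.1.
Solving gives a = 0.39029, b = −0.63016.
Gradient magnitude |∇z| = √(a² + b²) = √(0.15233 + 0.39710) = 0.74123.
True dip = arctan(0.74123) = 36.5°, dipping toward NNW (azimuth ≈ 328°).

36.5°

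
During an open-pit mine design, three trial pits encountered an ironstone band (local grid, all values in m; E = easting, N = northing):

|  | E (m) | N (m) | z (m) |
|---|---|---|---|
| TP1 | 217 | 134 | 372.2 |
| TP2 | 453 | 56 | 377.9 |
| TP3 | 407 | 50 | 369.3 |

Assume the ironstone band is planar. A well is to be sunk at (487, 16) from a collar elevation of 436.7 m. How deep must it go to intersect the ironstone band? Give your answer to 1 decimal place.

Let the plane be z = a·E + b·N + c.
TP2−TP1: 236a − 78b = 5.7;  TP3−TP1: 190a − 84b = −2.9.
Solving gives a = 0.14089, b = 0.35320.
Then c = 372.2 − a·217 − b·134 = 294.30.
At (487, 16): z_contact = 68.61 + 5.65 + 294.30 = 368.56 m.
Depth below ground = 436.7 − 368.56 = 68.1 m.

68.1 m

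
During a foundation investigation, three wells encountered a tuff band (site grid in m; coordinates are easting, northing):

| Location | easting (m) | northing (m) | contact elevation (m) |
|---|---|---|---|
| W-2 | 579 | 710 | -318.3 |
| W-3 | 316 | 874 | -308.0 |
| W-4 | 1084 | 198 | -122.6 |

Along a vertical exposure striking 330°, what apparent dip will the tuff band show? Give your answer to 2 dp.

30.39°

Let the plane be z = a·easting + b·northing + c.
W-3−W-2: −263a + 164b = 10.3;  W-4−W-2: 505a − 512b = 195.7.
Solving gives a = −0.72090, b = −1.09327.
Unit vector along 330° is (sin 330°, cos 330°) = (-0.5000, 0.8660).
Slope in that direction = a·(-0.5000) + b·(0.8660) = −0.58635.
Apparent dip = arctan|0.58635| = 30.39° (true dip is 52.6°, so apparent ≤ true as expected).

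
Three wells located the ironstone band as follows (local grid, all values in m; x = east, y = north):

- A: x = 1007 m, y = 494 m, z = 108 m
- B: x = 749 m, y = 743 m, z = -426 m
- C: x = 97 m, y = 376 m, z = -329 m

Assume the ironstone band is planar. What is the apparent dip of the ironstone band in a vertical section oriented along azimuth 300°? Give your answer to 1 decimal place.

52.5°

Let the plane be z = a·x + b·y + c.
B−A: −258a + 249b = −534;  C−A: −910a − 118b = −437.
Solving gives a = 0.66849, b = −1.45192.
Unit vector along 300° is (sin 300°, cos 300°) = (-0.8660, 0.5000).
Slope in that direction = a·(-0.8660) + b·(0.5000) = −1.30489.
Apparent dip = arctan|1.30489| = 52.5° (true dip is 58.0°, so apparent ≤ true as expected).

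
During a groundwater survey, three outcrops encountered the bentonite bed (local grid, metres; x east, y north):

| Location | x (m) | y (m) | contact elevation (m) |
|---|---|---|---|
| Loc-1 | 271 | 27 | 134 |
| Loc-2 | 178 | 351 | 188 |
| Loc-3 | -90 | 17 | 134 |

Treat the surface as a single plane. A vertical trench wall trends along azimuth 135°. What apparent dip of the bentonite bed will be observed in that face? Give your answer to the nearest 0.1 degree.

6.9°

Two edge vectors: Loc-1→Loc-2 = (-93, 324, 54), Loc-1→Loc-3 = (-361, -10, 0).
Normal n = (Loc-1→Loc-2) × (Loc-1→Loc-3) = (540, -19494, 117894).
So ∂z/∂x = −n_x/n_z = −0.00458 and ∂z/∂y = −n_y/n_z = 0.16535.
Unit vector along 135° is (sin 135°, cos 135°) = (0.7071, -0.7071).
Slope in that direction = a·(0.7071) + b·(-0.7071) = −0.12016.
Apparent dip = arctan|0.12016| = 6.9° (true dip is 9.4°, so apparent ≤ true as expected).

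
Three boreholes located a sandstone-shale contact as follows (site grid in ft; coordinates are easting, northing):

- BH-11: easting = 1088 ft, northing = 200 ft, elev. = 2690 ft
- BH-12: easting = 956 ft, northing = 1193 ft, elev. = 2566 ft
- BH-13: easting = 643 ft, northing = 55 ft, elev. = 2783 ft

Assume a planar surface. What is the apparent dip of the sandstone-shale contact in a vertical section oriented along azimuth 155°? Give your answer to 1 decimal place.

Two edge vectors: BH-11→BH-12 = (-132, 993, -124), BH-11→BH-13 = (-445, -145, 93).
Normal n = (BH-11→BH-12) × (BH-11→BH-13) = (74369, 67456, 461025).
So ∂z/∂easting = −n_x/n_z = −0.16131 and ∂z/∂northing = −n_y/n_z = −0.14632.
Unit vector along 155° is (sin 155°, cos 155°) = (0.4226, -0.9063).
Slope in that direction = a·(0.4226) + b·(-0.9063) = 0.06444.
Apparent dip = arctan|0.06444| = 3.7° (true dip is 12.3°, so apparent ≤ true as expected).

3.7°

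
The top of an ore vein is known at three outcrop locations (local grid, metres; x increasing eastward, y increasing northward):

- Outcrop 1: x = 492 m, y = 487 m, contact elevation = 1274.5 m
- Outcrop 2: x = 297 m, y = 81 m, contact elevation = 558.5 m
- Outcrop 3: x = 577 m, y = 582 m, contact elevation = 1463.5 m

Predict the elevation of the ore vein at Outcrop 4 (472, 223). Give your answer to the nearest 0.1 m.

Let the plane be z = a·x + b·y + c.
Outcrop 2−Outcrop 1: −195a − 406b = −716;  Outcrop 3−Outcrop 1: 85a + 95b = 189.
Solving gives a = 0.54514, b = 1.50172.
Then c = 1274.5 − a·492 − b·487 = 274.96.
At (472, 223): z = 257.3 + 334.9 + 274.96 = 867.1 m.

867.1 m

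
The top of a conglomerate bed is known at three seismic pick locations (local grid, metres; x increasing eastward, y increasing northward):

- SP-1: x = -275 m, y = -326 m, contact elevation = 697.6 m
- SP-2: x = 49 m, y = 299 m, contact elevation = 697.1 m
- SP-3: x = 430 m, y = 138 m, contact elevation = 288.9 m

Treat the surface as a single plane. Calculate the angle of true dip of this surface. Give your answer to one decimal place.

44.7°

Let the plane be z = a·x + b·y + c.
SP-2−SP-1: 324a + 625b = −0.5;  SP-3−SP-1: 705a + 464b = −408.7.
Solving gives a = −0.87914, b = 0.45495.
Gradient magnitude |∇z| = √(a² + b²) = √(0.77289 + 0.20698) = 0.98988.
True dip = arctan(0.98988) = 44.7°, dipping toward ESE (azimuth ≈ 117°).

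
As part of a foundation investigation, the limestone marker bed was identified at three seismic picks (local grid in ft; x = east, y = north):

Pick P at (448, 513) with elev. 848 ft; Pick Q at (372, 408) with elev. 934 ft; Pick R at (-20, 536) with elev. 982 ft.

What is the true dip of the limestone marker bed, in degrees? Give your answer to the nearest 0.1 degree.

33.8°

Two edge vectors: Pick P→Pick Q = (-76, -105, 86), Pick P→Pick R = (-468, 23, 134).
Normal n = (Pick P→Pick Q) × (Pick P→Pick R) = (-16048, -30064, -50888).
So ∂z/∂x = −n_x/n_z = −0.31536 and ∂z/∂y = −n_y/n_z = −0.59079.
Gradient magnitude |∇z| = √(a² + b²) = √(0.09945 + 0.34903) = 0.66969.
True dip = arctan(0.66969) = 33.8°, dipping toward NNE (azimuth ≈ 028°).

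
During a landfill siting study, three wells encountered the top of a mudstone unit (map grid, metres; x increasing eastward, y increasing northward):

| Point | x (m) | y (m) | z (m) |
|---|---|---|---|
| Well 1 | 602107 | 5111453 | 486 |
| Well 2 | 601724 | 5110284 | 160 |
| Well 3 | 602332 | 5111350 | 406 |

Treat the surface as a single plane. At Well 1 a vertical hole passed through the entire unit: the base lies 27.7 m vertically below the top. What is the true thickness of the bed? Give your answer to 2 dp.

25.75 m

Let the plane be z = a·x + b·y + c.
Well 2−Well 1: −383a − 1169b = −326;  Well 3−Well 1: 225a − 103b = −80.
Solving gives a = −0.19817, b = 0.34380.
|∇z| = √(a²+b²) = 0.39682, so dip δ = arctan(0.39682) = 21.64°.
True thickness = vertical thickness × cos δ = 27.7 × cos 21.64° = 25.75 m.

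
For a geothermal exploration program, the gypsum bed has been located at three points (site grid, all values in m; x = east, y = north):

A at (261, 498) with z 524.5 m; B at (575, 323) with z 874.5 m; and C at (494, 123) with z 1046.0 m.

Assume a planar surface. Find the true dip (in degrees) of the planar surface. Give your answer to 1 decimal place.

49.9°

Let the plane be z = a·x + b·y + c.
B−A: 314a − 175b = 350;  C−A: 233a − 375b = 521.5.
Solving gives a = 0.51949, b = −1.06789.
Gradient magnitude |∇z| = √(a² + b²) = √(0.26987 + 1.14039) = 1.18754.
True dip = arctan(1.18754) = 49.9°, dipping toward NNW (azimuth ≈ 334°).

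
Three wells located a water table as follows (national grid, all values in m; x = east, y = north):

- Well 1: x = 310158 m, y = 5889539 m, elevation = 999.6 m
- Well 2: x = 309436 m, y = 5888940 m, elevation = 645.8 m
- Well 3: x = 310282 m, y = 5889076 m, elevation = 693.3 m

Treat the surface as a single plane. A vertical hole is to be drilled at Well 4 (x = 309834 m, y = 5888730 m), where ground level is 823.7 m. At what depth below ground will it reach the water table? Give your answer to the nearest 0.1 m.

Two edge vectors: Well 1→Well 2 = (-722, -599, -353.8), Well 1→Well 3 = (124, -463, -306.3).
Normal n = (Well 1→Well 2) × (Well 1→Well 3) = (19664.3, -265019.8, 408562).
So ∂z/∂x = −n_x/n_z = −0.048130516 and ∂z/∂y = −n_y/n_z = 0.648664829.
Intercept c from Well 1: 999.6 + 14928.06 − 3820336.81 = −3804409.15.
At (309834, 5888730): z_contact = −14912.47 + 3819812.04 − 3804409.15 = 490.42 m.
Depth below ground = 823.7 − 490.42 = 333.3 m.

333.3 m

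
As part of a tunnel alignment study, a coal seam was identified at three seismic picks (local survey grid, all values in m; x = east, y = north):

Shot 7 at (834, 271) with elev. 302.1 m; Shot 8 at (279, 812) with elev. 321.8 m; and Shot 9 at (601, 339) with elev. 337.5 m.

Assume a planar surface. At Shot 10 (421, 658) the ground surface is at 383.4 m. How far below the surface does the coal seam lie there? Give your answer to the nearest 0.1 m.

64.0 m

Two edge vectors: Shot 7→Shot 8 = (-555, 541, 19.7), Shot 7→Shot 9 = (-233, 68, 35.4).
Normal n = (Shot 7→Shot 8) × (Shot 7→Shot 9) = (17811.8, 15056.9, 88313).
So ∂z/∂x = −n_x/n_z = −0.20169 and ∂z/∂y = −n_y/n_z = −0.17049.
Intercept c from Shot 7: 302.1 + 168.21 + 46.20 = 516.51.
At (421, 658): z_contact = −84.91 − 112.19 + 516.51 = 319.42 m.
Depth below ground = 383.4 − 319.42 = 64.0 m.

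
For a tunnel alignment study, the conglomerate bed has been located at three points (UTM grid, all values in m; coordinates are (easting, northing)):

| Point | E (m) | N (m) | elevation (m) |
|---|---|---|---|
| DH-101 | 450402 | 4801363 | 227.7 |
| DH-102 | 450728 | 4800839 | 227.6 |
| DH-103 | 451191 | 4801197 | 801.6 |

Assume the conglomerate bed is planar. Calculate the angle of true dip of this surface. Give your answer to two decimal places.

Let the plane be z = a·E + b·N + c.
DH-102−DH-101: 326a − 524b = −0.1;  DH-103−DH-101: 789a − 166b = 573.9.
Solving gives a = 0.83697, b = 0.52090.
Gradient magnitude |∇z| = √(a² + b²) = √(0.70052 + 0.27134) = 0.98583.
True dip = arctan(0.98583) = 44.59°, dipping toward WSW (azimuth ≈ 238°).

44.59°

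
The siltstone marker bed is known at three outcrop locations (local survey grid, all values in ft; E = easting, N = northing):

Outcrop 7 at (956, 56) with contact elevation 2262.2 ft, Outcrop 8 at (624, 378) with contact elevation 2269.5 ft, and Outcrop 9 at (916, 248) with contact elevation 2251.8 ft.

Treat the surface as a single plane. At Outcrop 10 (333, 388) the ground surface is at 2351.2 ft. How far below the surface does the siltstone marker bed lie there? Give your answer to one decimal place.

55.3 ft

Let the plane be z = a·E + b·N + c.
Outcrop 8−Outcrop 7: −332a + 322b = 7.3;  Outcrop 9−Outcrop 7: −40a + 192b = −10.4.
Solving gives a = −0.09339, b = −0.07362.
Then c = 2262.2 − a·956 − b·56 = 2355.61.
At (333, 388): z_contact = −31.10 − 28.57 + 2355.61 = 2295.94 ft.
Depth below ground = 2351.2 − 2295.94 = 55.3 ft.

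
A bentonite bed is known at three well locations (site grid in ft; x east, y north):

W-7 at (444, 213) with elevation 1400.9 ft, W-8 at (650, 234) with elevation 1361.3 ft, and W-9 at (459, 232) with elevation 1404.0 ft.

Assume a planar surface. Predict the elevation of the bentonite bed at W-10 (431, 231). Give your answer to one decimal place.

Two edge vectors: W-7→W-8 = (206, 21, -39.6), W-7→W-9 = (15, 19, 3.1).
Normal n = (W-7→W-8) × (W-7→W-9) = (817.5, -1232.6, 3599).
So ∂z/∂x = −n_x/n_z = −0.22715 and ∂z/∂y = −n_y/n_z = 0.34248.
Intercept c from W-7: 1400.9 + 100.85 − 72.95 = 1428.80.
At (431, 231): z = −97.9 + 79.1 + 1428.80 = 1410.0 ft.

1410.0 ft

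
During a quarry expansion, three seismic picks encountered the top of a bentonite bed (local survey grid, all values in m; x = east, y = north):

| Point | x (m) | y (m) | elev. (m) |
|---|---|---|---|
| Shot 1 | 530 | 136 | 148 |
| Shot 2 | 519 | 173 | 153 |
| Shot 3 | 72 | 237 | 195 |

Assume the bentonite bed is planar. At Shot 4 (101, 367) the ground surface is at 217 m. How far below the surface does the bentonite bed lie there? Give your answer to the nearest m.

Let the plane be z = a·x + b·y + c.
Shot 2−Shot 1: −11a + 37b = 5;  Shot 3−Shot 1: −458a + 101b = 47.
Solving gives a = −0.07793, b = 0.11197.
Then c = 148 − a·530 − b·136 = 174.07.
At (101, 367): z_contact = −7.9 + 41.1 + 174.07 = 207.3 m.
Depth below ground = 217 − 207.3 = 10 m.

10 m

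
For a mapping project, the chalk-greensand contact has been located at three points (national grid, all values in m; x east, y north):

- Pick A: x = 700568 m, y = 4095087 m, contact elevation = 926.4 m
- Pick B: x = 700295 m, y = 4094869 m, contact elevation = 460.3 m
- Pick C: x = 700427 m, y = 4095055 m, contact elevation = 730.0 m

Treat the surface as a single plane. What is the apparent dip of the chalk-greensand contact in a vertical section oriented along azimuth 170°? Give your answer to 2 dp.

Let the plane be z = a·x + b·y + c.
Pick B−Pick A: −273a − 218b = −466.1;  Pick C−Pick A: −141a − 32b = −196.4.
Solving gives a = 1.26807, b = 0.55008.
Unit vector along 170° is (sin 170°, cos 170°) = (0.1736, -0.9848).
Slope in that direction = a·(0.1736) + b·(-0.9848) = −0.32153.
Apparent dip = arctan|0.32153| = 17.82° (true dip is 54.1°, so apparent ≤ true as expected).

17.82°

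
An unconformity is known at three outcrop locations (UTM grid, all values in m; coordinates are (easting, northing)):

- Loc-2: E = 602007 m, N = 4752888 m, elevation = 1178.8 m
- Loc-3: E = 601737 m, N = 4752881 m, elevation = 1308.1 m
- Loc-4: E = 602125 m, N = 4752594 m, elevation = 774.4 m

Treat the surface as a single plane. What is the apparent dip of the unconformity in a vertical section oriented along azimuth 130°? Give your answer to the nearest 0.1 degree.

Let the plane be z = a·E + b·N + c.
Loc-3−Loc-2: −270a − 7b = 129.3;  Loc-4−Loc-2: 118a − 294b = −404.4.
Solving gives a = −0.50925, b = 1.17112.
Unit vector along 130° is (sin 130°, cos 130°) = (0.7660, -0.6428).
Slope in that direction = a·(0.7660) + b·(-0.6428) = −1.14289.
Apparent dip = arctan|1.14289| = 48.8° (true dip is 51.9°, so apparent ≤ true as expected).

48.8°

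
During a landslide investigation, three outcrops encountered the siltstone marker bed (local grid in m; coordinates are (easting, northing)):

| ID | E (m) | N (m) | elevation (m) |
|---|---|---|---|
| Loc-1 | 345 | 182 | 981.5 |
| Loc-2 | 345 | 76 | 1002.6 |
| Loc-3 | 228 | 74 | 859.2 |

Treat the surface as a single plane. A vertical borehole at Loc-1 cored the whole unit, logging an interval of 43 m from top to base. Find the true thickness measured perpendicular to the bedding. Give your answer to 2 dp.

Two edge vectors: Loc-1→Loc-2 = (0, -106, 21.1), Loc-1→Loc-3 = (-117, -108, -122.3).
Normal n = (Loc-1→Loc-2) × (Loc-1→Loc-3) = (15242.6, -2468.7, -12402).
So ∂z/∂E = −n_x/n_z = 1.22904 and ∂z/∂N = −n_y/n_z = −0.19906.
|∇z| = √(a²+b²) = 1.24506, so dip δ = arctan(1.24506) = 51.23°.
True thickness = vertical thickness × cos δ = 43 × cos 51.23° = 26.93 m.

26.93 m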